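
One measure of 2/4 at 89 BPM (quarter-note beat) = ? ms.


Reasoning:
Quarter-note beat duration = 60000 / 89 ms
Beats per measure (2/4) = 2
One measure = 2 × 60000 / 89 = 120000 / 89 ms
= 1348.3 ms


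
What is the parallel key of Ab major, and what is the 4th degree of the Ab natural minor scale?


Step by step:
Parallel keys share the same tonic but differ in mode
Ab major → parallel is Ab minor
Ab natural minor scale: Ab Bb Cb Db Eb Fb Gb
= Ab minor; 4th degree = Db


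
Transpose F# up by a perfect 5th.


Reasoning:
perfect 5th: 5 letter names, 7 semitones
Letter: F + 4 → C
Pitch: F# + 7 semitones, spelled as a C → C#
= C#


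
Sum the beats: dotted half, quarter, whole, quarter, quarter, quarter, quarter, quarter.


Beat values:
  dotted half = 3 beats
  quarter = 1 beat
  whole = 4 beats
  quarter = 1 beat
  quarter = 1 beat
  quarter = 1 beat
  quarter = 1 beat
  quarter = 1 beat
Sum = 3 + 1 + 4 + 1 + 1 + 1 + 1 + 1
= 13 beats


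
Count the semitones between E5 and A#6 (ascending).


Let's work it out.
Absolute semitone position = octave×12 + chromatic position
E5: 5×12 + 4 = 64
A#6: 6×12 + 10 = 82
Difference = 82 - 64 = 18
= 18 semitones


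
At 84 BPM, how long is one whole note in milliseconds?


Reasoning:
One quarter-note beat = 60000 / BPM = 60000 / 84 ms
Whole note = 4 × quarter note
Duration = 4 × 60000 / 84 = 240000 / 84
= 2857.1 ms


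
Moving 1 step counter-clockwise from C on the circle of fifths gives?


Reasoning:
Each counter-clockwise step moves down a perfect 5th (= up a perfect 4th)
From C: C → F
= F


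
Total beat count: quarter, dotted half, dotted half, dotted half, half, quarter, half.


Reasoning:
Beat values:
  quarter = 1 beat
  dotted half = 3 beats
  dotted half = 3 beats
  dotted half = 3 beats
  half = 2 beats
  quarter = 1 beat
  half = 2 beats
Sum = 1 + 3 + 3 + 3 + 2 + 1 + 2
= 15 beats


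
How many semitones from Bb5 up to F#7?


Reasoning:
Absolute semitone position = octave×12 + chromatic position
Bb5: 5×12 + 10 = 70
F#7: 7×12 + 6 = 90
Difference = 90 - 70 = 20
= 20 semitones


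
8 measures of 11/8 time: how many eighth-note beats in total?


Step by step:
Time signature 11/8: the bottom number 8 means the eighth note gets one count
The top number 11 means 11 eighth-note beats per measure
Total = 11 × 8 measures
= 88 eighth-note beats


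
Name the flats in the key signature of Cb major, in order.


Working:
Flat major keys: C(0), F(1), Bb(2), Eb(3), Ab(4), Db(5), Gb(6), Cb(7)
Cb major has 7 flats
Order of flats: Bb Eb Ab Db Gb Cb Fb → first 7: Bb, Eb, Ab, Db, Gb, Cb, Fb
= Bb, Eb, Ab, Db, Gb, Cb, Fb


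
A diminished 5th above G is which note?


Working:
A 5th spans 5 letter names, so from G we land on D
A diminished 5th = 6 semitones above G
Spell D at that pitch: Db
= Db


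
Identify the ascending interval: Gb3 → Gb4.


Working:
Letter names: G → G spans 8 letter names → an octave
Semitones: Gb3 → Gb4 = 12 half-steps
An octave of 12 semitones is a perfect octave
= perfect octave


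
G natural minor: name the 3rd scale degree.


Reasoning:
Natural minor scale pattern: W-H-W-W-H-W-W (2-1-2-2-1-2-2 semitones)
Starting from G:
  G + 2 semitones → A
  A + 1 semitone → Bb
  Bb + 2 semitones → C
  C + 2 semitones → D
  D + 1 semitone → Eb
  Eb + 2 semitones → F
  F + 2 semitones → G
Scale: G A Bb C D Eb F
Degree 3 = Bb


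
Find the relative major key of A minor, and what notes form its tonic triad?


The relative major shares the key signature and is a minor 3rd above the minor tonic
A minor 3rd above A is C
→ relative major of A minor is C major
Tonic triad of C major = root + major 3rd + perfect 5th = C E G
= C major; triad = C E G


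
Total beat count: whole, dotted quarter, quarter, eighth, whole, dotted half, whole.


Reasoning:
Beat values:
  whole = 4 beats
  dotted quarter = 1.5 beats
  quarter = 1 beat
  eighth = 0.5 beats
  whole = 4 beats
  dotted half = 3 beats
  whole = 4 beats
Sum = 4 + 1.5 + 1 + 0.5 + 4 + 3 + 4
= 18 beats


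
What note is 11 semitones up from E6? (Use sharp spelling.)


E6: chromatic position 4 in octave 6 → absolute = 6×12 + 4 = 76
Transpose up 11: 76 + 11 = 87
87 = 7×12 + 3 → D# in octave 7
Result = D#7


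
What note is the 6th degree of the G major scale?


Reasoning:
Major scale pattern: W-W-H-W-W-W-H (2-2-1-2-2-2-1 semitones)
Starting from G:
  G + 2 semitones → A
  A + 2 semitones → B
  B + 1 semitone → C
  C + 2 semitones → D
  D + 2 semitones → E
  E + 2 semitones → F#
  F# + 1 semitone → G
Scale: G A B C D E F#
Degree 6 = E


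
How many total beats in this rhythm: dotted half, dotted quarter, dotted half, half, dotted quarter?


Solution.
Beat values:
  dotted half = 3 beats
  dotted quarter = 1.5 beats
  dotted half = 3 beats
  half = 2 beats
  dotted quarter = 1.5 beats
Sum = 3 + 1.5 + 3 + 2 + 1.5
= 11 beats


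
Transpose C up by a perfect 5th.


Let's work it out.
perfect 5th: 5 letter names, 7 semitones
Letter: C + 4 → G
Pitch: C + 7 semitones, spelled as a G → G
= G


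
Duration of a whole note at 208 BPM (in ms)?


Let's work it out.
One quarter-note beat = 60000 / BPM = 60000 / 208 ms
Whole note = 4 × quarter note
Duration = 4 × 60000 / 208 = 240000 / 208
= 1153.8 ms


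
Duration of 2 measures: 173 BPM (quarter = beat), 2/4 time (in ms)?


Quarter-note beat duration = 60000 / 173 ms
Beats per measure (2/4) = 2
One measure = 2 × 60000 / 173 = 120000 / 173 ms
2 measures = 2 × 120000 / 173 = 240000 / 173
= 1387.3 ms


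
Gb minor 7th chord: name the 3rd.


Minor 7th chord = root + minor 3rd + perfect 5th + minor 7th
Seventh chords stack in thirds, so the letter names are G-B-D-F
Root: Gb
Minor 3rd above Gb: Bbb
Perfect 5th above Gb: Db
Minor 7th above Gb: Fb
The 3rd = Bbb


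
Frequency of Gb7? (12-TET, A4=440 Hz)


Step by step:
f = 440 × 2^(n/12) where n = semitones from A4
Gb7: 33 semitones from A4
f = 440 × 2^(33/12)
f = 2959.96 Hz


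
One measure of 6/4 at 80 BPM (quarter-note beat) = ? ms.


Quarter-note beat duration = 60000 / 80 ms
Beats per measure (6/4) = 6
One measure = 6 × 60000 / 80 = 360000 / 80 ms
= 4500.0 ms


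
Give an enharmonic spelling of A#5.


Enharmonic notes sound the same pitch but are spelled with different letter names
A# and Bb name the same pitch class
= Bb5


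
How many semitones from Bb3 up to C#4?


Solution.
Absolute semitone position = octave×12 + chromatic position
Bb3: 3×12 + 10 = 46
C#4: 4×12 + 1 = 49
Difference = 49 - 46 = 3
= 3 semitones


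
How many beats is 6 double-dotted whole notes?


Reasoning:
Base whole note = 4 beats
Dot 1 adds half the previous value: +2
Dot 2 adds half the previous value: +1
One double-dotted whole = 4 + 2 + 1 = 7
6 of them = 6 × 7 = 42
= 42 beats


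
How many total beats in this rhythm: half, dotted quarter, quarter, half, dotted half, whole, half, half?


Beat values:
  half = 2 beats
  dotted quarter = 1.5 beats
  quarter = 1 beat
  half = 2 beats
  dotted half = 3 beats
  whole = 4 beats
  half = 2 beats
  half = 2 beats
Sum = 2 + 1.5 + 1 + 2 + 3 + 4 + 2 + 2
= 17.5 beats


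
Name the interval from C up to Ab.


Working:
Letter names: C → A spans 6 letter names → a 6th
Semitones: C → Ab = 8 half-steps
A 6th of 8 semitones is a minor 6th
= minor 6th


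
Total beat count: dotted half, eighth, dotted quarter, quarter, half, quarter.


Let's work it out.
Beat values:
  dotted half = 3 beats
  eighth = 0.5 beats
  dotted quarter = 1.5 beats
  quarter = 1 beat
  half = 2 beats
  quarter = 1 beat
Sum = 3 + 0.5 + 1.5 + 1 + 2 + 1
= 9 beats


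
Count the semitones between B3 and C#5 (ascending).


Absolute semitone position = octave×12 + chromatic position
B3: 3×12 + 11 = 47
C#5: 5×12 + 1 = 61
Difference = 61 - 47 = 14
= 14 semitones


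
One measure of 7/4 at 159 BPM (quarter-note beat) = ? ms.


Quarter-note beat duration = 60000 / 159 ms
Beats per measure (7/4) = 7
One measure = 7 × 60000 / 159 = 420000 / 159 ms
= 2641.5 ms


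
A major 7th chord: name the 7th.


Major 7th chord = root + major 3rd + perfect 5th + major 7th
Seventh chords stack in thirds, so the letter names are A-C-E-G
Root: A
Major 3rd above A: C#
Perfect 5th above A: E
Major 7th above A: G#
The 7th = G#


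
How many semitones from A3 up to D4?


Absolute semitone position = octave×12 + chromatic position
A3: 3×12 + 9 = 45
D4: 4×12 + 2 = 50
Difference = 50 - 45 = 5
= 5 semitones


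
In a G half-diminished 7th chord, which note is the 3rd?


Working:
Half-diminished 7th chord = root + minor 3rd + diminished 5th + minor 7th
Seventh chords stack in thirds, so the letter names are G-B-D-F
Root: G
Minor 3rd above G: Bb
Diminished 5th above G: Db
Minor 7th above G: F
The 3rd = Bb


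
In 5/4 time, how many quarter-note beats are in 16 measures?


Time signature 5/4: the bottom number 4 means the quarter note gets one count
The top number 5 means 5 quarter-note beats per measure
Total = 5 × 16 measures
= 80 quarter-note beats


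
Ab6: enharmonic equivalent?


Reasoning:
Enharmonic notes sound the same pitch but are spelled with different letter names
Ab and G# name the same pitch class
= G#6


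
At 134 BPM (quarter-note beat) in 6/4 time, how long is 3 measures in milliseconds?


Quarter-note beat duration = 60000 / 134 ms
Beats per measure (6/4) = 6
One measure = 6 × 60000 / 134 = 360000 / 134 ms
3 measures = 3 × 360000 / 134 = 1080000 / 134
= 8059.7 ms


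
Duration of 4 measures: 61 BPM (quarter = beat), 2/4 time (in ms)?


Quarter-note beat duration = 60000 / 61 ms
Beats per measure (2/4) = 2
One measure = 2 × 60000 / 61 = 120000 / 61 ms
4 measures = 4 × 120000 / 61 = 480000 / 61
= 7868.9 ms


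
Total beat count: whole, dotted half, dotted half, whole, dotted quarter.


Let's work it out.
Beat values:
  whole = 4 beats
  dotted half = 3 beats
  dotted half = 3 beats
  whole = 4 beats
  dotted quarter = 1.5 beats
Sum = 4 + 3 + 3 + 4 + 1.5
= 15.5 beats


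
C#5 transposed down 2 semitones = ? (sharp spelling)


Solution.
C#5: chromatic position 1 in octave 5 → absolute = 5×12 + 1 = 61
Transpose down 2: 61 - 2 = 59
59 = 4×12 + 11 → B in octave 4
Result = B4


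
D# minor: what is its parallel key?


Working:
Parallel keys share the same tonic but differ in mode
D# minor → parallel is D# major
= D# major


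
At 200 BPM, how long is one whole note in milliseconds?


One quarter-note beat = 60000 / BPM = 60000 / 200 ms
Whole note = 4 × quarter note
Duration = 4 × 60000 / 200 = 240000 / 200
= 1200.0 ms


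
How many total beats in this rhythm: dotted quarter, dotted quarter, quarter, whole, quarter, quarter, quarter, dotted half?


Reasoning:
Beat values:
  dotted quarter = 1.5 beats
  dotted quarter = 1.5 beats
  quarter = 1 beat
  whole = 4 beats
  quarter = 1 beat
  quarter = 1 beat
  quarter = 1 beat
  dotted half = 3 beats
Sum = 1.5 + 1.5 + 1 + 4 + 1 + 1 + 1 + 3
= 14 beats


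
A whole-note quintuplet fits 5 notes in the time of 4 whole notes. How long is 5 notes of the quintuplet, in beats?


Step by step:
Quintuplet: 5 notes occupy the space of 4 whole notes
Space = 4 × 4 = 16 beats
Each quintuplet note = 16 / 5 = 16/5 beats
5 notes = 5 × 16/5 = 16
= 16 beats


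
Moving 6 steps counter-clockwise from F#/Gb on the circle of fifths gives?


Working:
Each counter-clockwise step moves down a perfect 5th (= up a perfect 4th)
From F#/Gb: F#/Gb → B → E → A → D → G → C
= C


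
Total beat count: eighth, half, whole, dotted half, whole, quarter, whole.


Reasoning:
Beat values:
  eighth = 0.5 beats
  half = 2 beats
  whole = 4 beats
  dotted half = 3 beats
  whole = 4 beats
  quarter = 1 beat
  whole = 4 beats
Sum = 0.5 + 2 + 4 + 3 + 4 + 1 + 4
= 18.5 beats


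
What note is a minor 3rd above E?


Let's work it out.
A 3rd spans 3 letter names, so from E we land on G
A minor 3rd = 3 semitones above E
Spell G at that pitch: G
= G


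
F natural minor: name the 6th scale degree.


Step by step:
Natural minor scale pattern: W-H-W-W-H-W-W (2-1-2-2-1-2-2 semitones)
Starting from F:
  F + 2 semitones → G
  G + 1 semitone → Ab
  Ab + 2 semitones → Bb
  Bb + 2 semitones → C
  C + 1 semitone → Db
  Db + 2 semitones → Eb
  Eb + 2 semitones → F
Scale: F G Ab Bb C Db Eb
Degree 6 = Db


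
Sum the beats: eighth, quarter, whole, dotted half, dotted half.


Solution.
Beat values:
  eighth = 0.5 beats
  quarter = 1 beat
  whole = 4 beats
  dotted half = 3 beats
  dotted half = 3 beats
Sum = 0.5 + 1 + 4 + 3 + 3
= 11.5 beats


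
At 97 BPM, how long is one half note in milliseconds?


One quarter-note beat = 60000 / BPM = 60000 / 97 ms
Half note = 2 × quarter note
Duration = 2 × 60000 / 97 = 120000 / 97
= 1237.1 ms


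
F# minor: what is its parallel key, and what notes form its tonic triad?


Reasoning:
Parallel keys share the same tonic but differ in mode
F# minor → parallel is F# major
Tonic triad of F# major = F# A# C#
= F# major; triad = F# A# C#


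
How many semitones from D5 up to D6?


Working:
Absolute semitone position = octave×12 + chromatic position
D5: 5×12 + 2 = 62
D6: 6×12 + 2 = 74
Difference = 74 - 62 = 12
= 12 semitones


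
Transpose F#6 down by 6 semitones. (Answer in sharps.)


Step by step:
F#6: chromatic position 6 in octave 6 → absolute = 6×12 + 6 = 78
Transpose down 6: 78 - 6 = 72
72 = 6×12 + 0 → C in octave 6
Result = C6


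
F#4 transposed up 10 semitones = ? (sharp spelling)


Working:
F#4: chromatic position 6 in octave 4 → absolute = 4×12 + 6 = 54
Transpose up 10: 54 + 10 = 64
64 = 5×12 + 4 → E in octave 5
Result = E5


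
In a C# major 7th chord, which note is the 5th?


Let's work it out.
Major 7th chord = root + major 3rd + perfect 5th + major 7th
Seventh chords stack in thirds, so the letter names are C-E-G-B
Root: C#
Major 3rd above C#: E#
Perfect 5th above C#: G#
Major 7th above C#: B#
The 5th = G#


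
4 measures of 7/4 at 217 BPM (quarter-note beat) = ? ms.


Quarter-note beat duration = 60000 / 217 ms
Beats per measure (7/4) = 7
One measure = 7 × 60000 / 217 = 420000 / 217 ms
4 measures = 4 × 420000 / 217 = 1680000 / 217
= 7741.9 ms


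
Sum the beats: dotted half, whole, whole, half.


Let's work it out.
Beat values:
  dotted half = 3 beats
  whole = 4 beats
  whole = 4 beats
  half = 2 beats
Sum = 3 + 4 + 4 + 2
= 13 beats


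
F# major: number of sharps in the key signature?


Step by step:
Sharp major keys follow the circle of fifths: C(0), G(1), D(2), A(3), E(4), B(5), F#(6), C#(7)
F# major has 6 sharps
Order of sharps: F# C# G# D# A# E# B# → first 6: F#, C#, G#, D#, A#, E#
= 6 sharps


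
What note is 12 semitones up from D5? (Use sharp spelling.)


D5: chromatic position 2 in octave 5 → absolute = 5×12 + 2 = 62
Transpose up 12: 62 + 12 = 74
74 = 6×12 + 2 → D in octave 6
Result = D6


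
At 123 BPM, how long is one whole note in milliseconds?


Reasoning:
One quarter-note beat = 60000 / BPM = 60000 / 123 ms
Whole note = 4 × quarter note
Duration = 4 × 60000 / 123 = 240000 / 123
= 1951.2 ms


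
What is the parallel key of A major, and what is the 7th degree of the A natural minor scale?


Parallel keys share the same tonic but differ in mode
A major → parallel is A minor
A natural minor scale: A B C D E F G
= A minor; 7th degree = G


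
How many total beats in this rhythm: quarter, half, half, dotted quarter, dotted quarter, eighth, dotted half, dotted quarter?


Beat values:
  quarter = 1 beat
  half = 2 beats
  half = 2 beats
  dotted quarter = 1.5 beats
  dotted quarter = 1.5 beats
  eighth = 0.5 beats
  dotted half = 3 beats
  dotted quarter = 1.5 beats
Sum = 1 + 2 + 2 + 1.5 + 1.5 + 0.5 + 3 + 1.5
= 13 beats


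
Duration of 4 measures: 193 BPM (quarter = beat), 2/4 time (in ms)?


Quarter-note beat duration = 60000 / 193 ms
Beats per measure (2/4) = 2
One measure = 2 × 60000 / 193 = 120000 / 193 ms
4 measures = 4 × 120000 / 193 = 480000 / 193
= 2487.0 ms


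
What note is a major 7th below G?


Let's work it out.
A 7th spans 7 letter names, so from G we land on A
A major 7th = 11 semitones below G
Spell A at that pitch: Ab
= Ab


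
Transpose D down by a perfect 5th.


Let's work it out.
perfect 5th: 5 letter names, 7 semitones
Letter: D - 4 → G
Pitch: D - 7 semitones, spelled as a G → G
= G


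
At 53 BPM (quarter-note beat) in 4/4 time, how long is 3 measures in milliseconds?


Solution.
Quarter-note beat duration = 60000 / 53 ms
Beats per measure (4/4) = 4
One measure = 4 × 60000 / 53 = 240000 / 53 ms
3 measures = 3 × 240000 / 53 = 720000 / 53
= 13584.9 ms


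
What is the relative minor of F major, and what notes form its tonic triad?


Let's work it out.
The relative minor shares the major's key signature and starts on its 6th degree
6th degree = a major 6th above the tonic; a major 6th above F is D
→ relative minor of F major is D minor
Tonic triad of D minor = root + minor 3rd + perfect 5th = D F A
= D minor; triad = D F A


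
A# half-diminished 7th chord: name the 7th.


Solution.
Half-diminished 7th chord = root + minor 3rd + diminished 5th + minor 7th
Seventh chords stack in thirds, so the letter names are A-C-E-G
Root: A#
Minor 3rd above A#: C#
Diminished 5th above A#: E
Minor 7th above A#: G#
The 7th = G#


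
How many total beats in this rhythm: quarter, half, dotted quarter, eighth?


Working:
Beat values:
  quarter = 1 beat
  half = 2 beats
  dotted quarter = 1.5 beats
  eighth = 0.5 beats
Sum = 1 + 2 + 1.5 + 0.5
= 5 beats


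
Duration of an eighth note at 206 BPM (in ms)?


Let's work it out.
One quarter-note beat = 60000 / BPM = 60000 / 206 ms
Eighth note = 1/2 × quarter note
Duration = 1/2 × 60000 / 206 = 30000 / 206
= 145.6 ms


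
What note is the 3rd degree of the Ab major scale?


Reasoning:
Major scale pattern: W-W-H-W-W-W-H (2-2-1-2-2-2-1 semitones)
Starting from Ab:
  Ab + 2 semitones → Bb
  Bb + 2 semitones → C
  C + 1 semitone → Db
  Db + 2 semitones → Eb
  Eb + 2 semitones → F
  F + 2 semitones → G
  G + 1 semitone → Ab
Scale: Ab Bb C Db Eb F G
Degree 3 = C


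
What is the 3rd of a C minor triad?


Step by step:
Minor triad = root + minor 3rd (3 semitones) + perfect 5th (7 semitones)
A triad on C stacks thirds, so the chord tones use letter names C-E-G
Root: C
Minor 3rd above C: Eb
Perfect 5th above C: G
The 3rd = Eb


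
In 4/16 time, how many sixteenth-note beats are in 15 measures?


Time signature 4/16: the bottom number 16 means the sixteenth note gets one count
The top number 4 means 4 sixteenth-note beats per measure
Total = 4 × 15 measures
= 60 sixteenth-note beats


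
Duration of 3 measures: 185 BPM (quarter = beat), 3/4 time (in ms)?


Step by step:
Quarter-note beat duration = 60000 / 185 ms
Beats per measure (3/4) = 3
One measure = 3 × 60000 / 185 = 180000 / 185 ms
3 measures = 3 × 180000 / 185 = 540000 / 185
= 2918.9 ms


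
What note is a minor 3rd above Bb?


Reasoning:
A 3rd spans 3 letter names, so from B we land on D
A minor 3rd = 3 semitones above Bb
Spell D at that pitch: Db
= Db


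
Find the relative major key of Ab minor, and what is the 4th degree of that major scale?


The relative major shares the key signature and is a minor 3rd above the minor tonic
A minor 3rd above Ab is Cb
→ relative major of Ab minor is Cb major
Cb major scale: Cb Db Eb Fb Gb Ab Bb
= Cb major; 4th degree = Fb


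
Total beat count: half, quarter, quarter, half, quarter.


Solution.
Beat values:
  half = 2 beats
  quarter = 1 beat
  quarter = 1 beat
  half = 2 beats
  quarter = 1 beat
Sum = 2 + 1 + 1 + 2 + 1
= 7 beats


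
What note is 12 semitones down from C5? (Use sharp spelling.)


Step by step:
C5: chromatic position 0 in octave 5 → absolute = 5×12 + 0 = 60
Transpose down 12: 60 - 12 = 48
48 = 4×12 + 0 → C in octave 4
Result = C4


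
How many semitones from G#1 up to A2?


Working:
Absolute semitone position = octave×12 + chromatic position
G#1: 1×12 + 8 = 20
A2: 2×12 + 9 = 33
Difference = 33 - 20 = 13
= 13 semitones


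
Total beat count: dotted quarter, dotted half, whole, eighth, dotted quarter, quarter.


Beat values:
  dotted quarter = 1.5 beats
  dotted half = 3 beats
  whole = 4 beats
  eighth = 0.5 beats
  dotted quarter = 1.5 beats
  quarter = 1 beat
Sum = 1.5 + 3 + 4 + 0.5 + 1.5 + 1
= 11.5 beats


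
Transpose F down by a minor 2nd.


Solution.
minor 2nd: 2 letter names, 1 semitones
Letter: F - 1 → E
Pitch: F - 1 semitones, spelled as an E → E
= E


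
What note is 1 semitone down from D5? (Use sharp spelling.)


Working:
D5: chromatic position 2 in octave 5 → absolute = 5×12 + 2 = 62
Transpose down 1: 62 - 1 = 61
61 = 5×12 + 1 → C# in octave 5
Result = C#5


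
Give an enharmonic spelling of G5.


Enharmonic notes sound the same pitch but are spelled with different letter names
G and Abb name the same pitch class
= Abb5


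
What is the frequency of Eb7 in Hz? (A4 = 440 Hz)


f = 440 × 2^(n/12) where n = semitones from A4
Eb7: 30 semitones from A4
f = 440 × 2^(30/12)
f = 2489.02 Hz


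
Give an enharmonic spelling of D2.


Step by step:
Enharmonic notes sound the same pitch but are spelled with different letter names
D and C## name the same pitch class
= C##2


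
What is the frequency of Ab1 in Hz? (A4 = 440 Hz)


Let's work it out.
f = 440 × 2^(n/12) where n = semitones from A4
Ab1: -37 semitones from A4
f = 440 × 2^(-37/12)
f = 51.91 Hz


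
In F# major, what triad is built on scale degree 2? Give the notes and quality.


F# major scale: F# G# A# B C# D# E#
Diatonic triad on degree 2 stacks scale notes 2, 4, 6: G# B D#
G#→B = 3 semitones; G#→D# = 7 semitones → minor triad
= G# B D# (minor)


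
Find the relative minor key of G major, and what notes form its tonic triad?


Step by step:
The relative minor shares the major's key signature and starts on its 6th degree
6th degree = a major 6th above the tonic; a major 6th above G is E
→ relative minor of G major is E minor
Tonic triad of E minor = root + minor 3rd + perfect 5th = E G B
= E minor; triad = E G B


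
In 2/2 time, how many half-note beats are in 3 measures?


Step by step:
Time signature 2/2: the bottom number 2 means the half note gets one count
The top number 2 means 2 half-note beats per measure
Total = 2 × 3 measures
= 6 half-note beats


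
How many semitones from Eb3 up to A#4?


Working:
Absolute semitone position = octave×12 + chromatic position
Eb3: 3×12 + 3 = 39
A#4: 4×12 + 10 = 58
Difference = 58 - 39 = 19
= 19 semitones


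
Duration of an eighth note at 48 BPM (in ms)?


Let's work it out.
One quarter-note beat = 60000 / BPM = 60000 / 48 ms
Eighth note = 1/2 × quarter note
Duration = 1/2 × 60000 / 48 = 30000 / 48
= 625.0 ms


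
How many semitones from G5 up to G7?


Solution.
Absolute semitone position = octave×12 + chromatic position
G5: 5×12 + 7 = 67
G7: 7×12 + 7 = 91
Difference = 91 - 67 = 24
= 24 semitones


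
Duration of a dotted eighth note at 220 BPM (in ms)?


Reasoning:
One quarter-note beat = 60000 / BPM = 60000 / 220 ms
Dotted eighth note = 3/4 × quarter note
Duration = 3/4 × 60000 / 220 = 45000 / 220
= 204.5 ms


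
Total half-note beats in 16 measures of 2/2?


Let's work it out.
Time signature 2/2: the bottom number 2 means the half note gets one count
The top number 2 means 2 half-note beats per measure
Total = 2 × 16 measures
= 32 half-note beats


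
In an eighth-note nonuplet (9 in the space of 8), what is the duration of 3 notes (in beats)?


Nonuplet: 9 notes occupy the space of 8 eighth notes
Space = 8 × 1/2 = 4 beats
Each nonuplet note = 4 / 9 = 4/9 beats
3 notes = 3 × 4/9 = 4/3
= 4/3 beats


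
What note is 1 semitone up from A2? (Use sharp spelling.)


A2: chromatic position 9 in octave 2 → absolute = 2×12 + 9 = 33
Transpose up 1: 33 + 1 = 34
34 = 2×12 + 10 → A# in octave 2
Result = A#2


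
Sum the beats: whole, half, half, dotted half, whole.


Beat values:
  whole = 4 beats
  half = 2 beats
  half = 2 beats
  dotted half = 3 beats
  whole = 4 beats
Sum = 4 + 2 + 2 + 3 + 4
= 15 beats


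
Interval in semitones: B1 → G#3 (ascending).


Absolute semitone position = octave×12 + chromatic position
B1: 1×12 + 11 = 23
G#3: 3×12 + 8 = 44
Difference = 44 - 23 = 21
= 21 semitones


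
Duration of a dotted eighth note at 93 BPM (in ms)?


Reasoning:
One quarter-note beat = 60000 / BPM = 60000 / 93 ms
Dotted eighth note = 3/4 × quarter note
Duration = 3/4 × 60000 / 93 = 45000 / 93
= 483.9 ms


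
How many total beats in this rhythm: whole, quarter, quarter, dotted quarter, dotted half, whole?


Let's work it out.
Beat values:
  whole = 4 beats
  quarter = 1 beat
  quarter = 1 beat
  dotted quarter = 1.5 beats
  dotted half = 3 beats
  whole = 4 beats
Sum = 4 + 1 + 1 + 1.5 + 3 + 4
= 14.5 beats


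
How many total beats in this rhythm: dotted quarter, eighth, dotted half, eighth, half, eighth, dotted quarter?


Reasoning:
Beat values:
  dotted quarter = 1.5 beats
  eighth = 0.5 beats
  dotted half = 3 beats
  eighth = 0.5 beats
  half = 2 beats
  eighth = 0.5 beats
  dotted quarter = 1.5 beats
Sum = 1.5 + 0.5 + 3 + 0.5 + 2 + 0.5 + 1.5
= 9.5 beats


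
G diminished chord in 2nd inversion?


Working:
Root position: G Bb Db
2nd inversion: move root and 3rd up an octave
Bass note: Db
Notes (bottom to top) = Db G Bb


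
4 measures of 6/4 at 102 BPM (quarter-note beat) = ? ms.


Working:
Quarter-note beat duration = 60000 / 102 ms
Beats per measure (6/4) = 6
One measure = 6 × 60000 / 102 = 360000 / 102 ms
4 measures = 4 × 360000 / 102 = 1440000 / 102
= 14117.6 ms


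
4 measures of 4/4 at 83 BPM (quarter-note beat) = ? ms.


Quarter-note beat duration = 60000 / 83 ms
Beats per measure (4/4) = 4
One measure = 4 × 60000 / 83 = 240000 / 83 ms
4 measures = 4 × 240000 / 83 = 960000 / 83
= 11566.3 ms


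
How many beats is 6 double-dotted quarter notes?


Base quarter note = 1 beat
Dot 1 adds half the previous value: +1/2
Dot 2 adds half the previous value: +1/4
One double-dotted quarter = 1 + 1/2 + 1/4 = 7/4
6 of them = 6 × 7/4 = 21/2
= 21/2 beats


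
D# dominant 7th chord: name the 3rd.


Dominant 7th chord = root + major 3rd + perfect 5th + minor 7th
Seventh chords stack in thirds, so the letter names are D-F-A-C
Root: D#
Major 3rd above D#: F##
Perfect 5th above D#: A#
Minor 7th above D#: C#
The 3rd = F##


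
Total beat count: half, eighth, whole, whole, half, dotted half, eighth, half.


Step by step:
Beat values:
  half = 2 beats
  eighth = 0.5 beats
  whole = 4 beats
  whole = 4 beats
  half = 2 beats
  dotted half = 3 beats
  eighth = 0.5 beats
  half = 2 beats
Sum = 2 + 0.5 + 4 + 4 + 2 + 3 + 0.5 + 2
= 18 beats


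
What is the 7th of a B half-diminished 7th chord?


Half-diminished 7th chord = root + minor 3rd + diminished 5th + minor 7th
Seventh chords stack in thirds, so the letter names are B-D-F-A
Root: B
Minor 3rd above B: D
Diminished 5th above B: F
Minor 7th above B: A
The 7th = A


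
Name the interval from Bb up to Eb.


Let's work it out.
Letter names: B → E spans 4 letter names → a 4th
Semitones: Bb → Eb = 5 half-steps
A 4th of 5 semitones is a perfect 4th
= perfect 4th


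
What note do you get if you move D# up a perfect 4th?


Solution.
perfect 4th: 4 letter names, 5 semitones
Letter: D + 3 → G
Pitch: D# + 5 semitones, spelled as a G → G#
= G#


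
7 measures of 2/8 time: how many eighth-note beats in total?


Let's work it out.
Time signature 2/8: the bottom number 8 means the eighth note gets one count
The top number 2 means 2 eighth-note beats per measure
Total = 2 × 7 measures
= 14 eighth-note beats


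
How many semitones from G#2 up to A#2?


Absolute semitone position = octave×12 + chromatic position
G#2: 2×12 + 8 = 32
A#2: 2×12 + 10 = 34
Difference = 34 - 32 = 2
= 2 semitones


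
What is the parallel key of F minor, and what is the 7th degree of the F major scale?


Parallel keys share the same tonic but differ in mode
F minor → parallel is F major
F major scale: F G A Bb C D E
= F major; 7th degree = E


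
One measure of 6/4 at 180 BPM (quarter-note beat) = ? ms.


Let's work it out.
Quarter-note beat duration = 60000 / 180 ms
Beats per measure (6/4) = 6
One measure = 6 × 60000 / 180 = 360000 / 180 ms
= 2000.0 ms


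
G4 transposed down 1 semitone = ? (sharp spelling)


Step by step:
G4: chromatic position 7 in octave 4 → absolute = 4×12 + 7 = 55
Transpose down 1: 55 - 1 = 54
54 = 4×12 + 6 → F# in octave 4
Result = F#4


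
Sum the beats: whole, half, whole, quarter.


Reasoning:
Beat values:
  whole = 4 beats
  half = 2 beats
  whole = 4 beats
  quarter = 1 beat
Sum = 4 + 2 + 4 + 1
= 11 beats


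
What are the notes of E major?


Let's work it out.
Major scale pattern: W-W-H-W-W-W-H (2-2-1-2-2-2-1 semitones)
Starting from E:
  E + 2 semitones → F#
  F# + 2 semitones → G#
  G# + 1 semitone → A
  A + 2 semitones → B
  B + 2 semitones → C#
  C# + 2 semitones → D#
  D# + 1 semitone → E
Scale = E F# G# A B C# D#


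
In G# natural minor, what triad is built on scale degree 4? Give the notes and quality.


Let's work it out.
G# natural minor scale: G# A# B C# D# E F#
Diatonic triad on degree 4 stacks scale notes 4, 6, 1: C# E G#
C#→E = 3 semitones; C#→G# = 7 semitones → minor triad
= C# E G# (minor)


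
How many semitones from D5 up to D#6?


Solution.
Absolute semitone position = octave×12 + chromatic position
D5: 5×12 + 2 = 62
D#6: 6×12 + 3 = 75
Difference = 75 - 62 = 13
= 13 semitones


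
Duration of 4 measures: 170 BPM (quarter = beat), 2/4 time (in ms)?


Working:
Quarter-note beat duration = 60000 / 170 ms
Beats per measure (2/4) = 2
One measure = 2 × 60000 / 170 = 120000 / 170 ms
4 measures = 4 × 120000 / 170 = 480000 / 170
= 2823.5 ms


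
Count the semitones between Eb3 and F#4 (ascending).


Absolute semitone position = octave×12 + chromatic position
Eb3: 3×12 + 3 = 39
F#4: 4×12 + 6 = 54
Difference = 54 - 39 = 15
= 15 semitones


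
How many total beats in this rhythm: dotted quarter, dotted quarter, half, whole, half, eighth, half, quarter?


Working:
Beat values:
  dotted quarter = 1.5 beats
  dotted quarter = 1.5 beats
  half = 2 beats
  whole = 4 beats
  half = 2 beats
  eighth = 0.5 beats
  half = 2 beats
  quarter = 1 beat
Sum = 1.5 + 1.5 + 2 + 4 + 2 + 0.5 + 2 + 1
= 14.5 beats


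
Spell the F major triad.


Major triad = root + major 3rd (4 semitones) + perfect 5th (7 semitones)
A triad on F stacks thirds, so the chord tones use letter names F-A-C
Root: F
Major 3rd above F: A
Perfect 5th above F: C
Chord = F A C


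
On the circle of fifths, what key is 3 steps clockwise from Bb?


Each clockwise step on the circle of fifths moves up a perfect 5th
From Bb: Bb → F → C → G
= G


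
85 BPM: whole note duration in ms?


Working:
One quarter-note beat = 60000 / BPM = 60000 / 85 ms
Whole note = 4 × quarter note
Duration = 4 × 60000 / 85 = 240000 / 85
= 2823.5 ms


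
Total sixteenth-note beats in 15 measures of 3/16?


Time signature 3/16: the bottom number 16 means the sixteenth note gets one count
The top number 3 means 3 sixteenth-note beats per measure
Total = 3 × 15 measures
= 45 sixteenth-note beats


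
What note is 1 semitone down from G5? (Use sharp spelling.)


Let's work it out.
G5: chromatic position 7 in octave 5 → absolute = 5×12 + 7 = 67
Transpose down 1: 67 - 1 = 66
66 = 5×12 + 6 → F# in octave 5
Result = F#5


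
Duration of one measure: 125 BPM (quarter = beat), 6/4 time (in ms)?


Let's work it out.
Quarter-note beat duration = 60000 / 125 ms
Beats per measure (6/4) = 6
One measure = 6 × 60000 / 125 = 360000 / 125 ms
= 2880.0 ms


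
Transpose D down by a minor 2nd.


minor 2nd: 2 letter names, 1 semitones
Letter: D - 1 → C
Pitch: D - 1 semitones, spelled as a C → C#
= C#


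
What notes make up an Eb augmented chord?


Step by step:
Augmented triad = root + major 3rd (4 semitones) + augmented 5th (8 semitones)
A triad on Eb stacks thirds, so the chord tones use letter names E-G-B
Root: Eb
Major 3rd above Eb: G
Augmented 5th above Eb: B
Chord = Eb G B


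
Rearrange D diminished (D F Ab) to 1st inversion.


Root position: D F Ab
1st inversion: move root up an octave
Bass note: F
Notes (bottom to top) = F Ab D


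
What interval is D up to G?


Reasoning:
Letter names: D → G spans 4 letter names → a 4th
Semitones: D → G = 5 half-steps
A 4th of 5 semitones is a perfect 4th
= perfect 4th


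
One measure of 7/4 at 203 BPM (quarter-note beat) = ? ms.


Let's work it out.
Quarter-note beat duration = 60000 / 203 ms
Beats per measure (7/4) = 7
One measure = 7 × 60000 / 203 = 420000 / 203 ms
= 2069.0 ms


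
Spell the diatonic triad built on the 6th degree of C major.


Working:
C major scale: C D E F G A B
Diatonic triad on degree 6 stacks scale notes 6, 1, 3: A C E
A→C = 3 semitones; A→E = 7 semitones → minor triad
= A C E (minor)


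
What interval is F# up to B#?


Let's work it out.
Letter names: F → B spans 4 letter names → a 4th
Semitones: F# → B# = 6 half-steps
A 4th of 6 semitones is an augmented 4th
= augmented 4th


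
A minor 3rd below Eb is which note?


Let's work it out.
A 3rd spans 3 letter names, so from E we land on C
A minor 3rd = 3 semitones below Eb
Spell C at that pitch: C
= C


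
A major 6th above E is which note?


A 6th spans 6 letter names, so from E we land on C
A major 6th = 9 semitones above E
Spell C at that pitch: C#
= C#


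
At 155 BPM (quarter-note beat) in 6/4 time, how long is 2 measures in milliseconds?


Let's work it out.
Quarter-note beat duration = 60000 / 155 ms
Beats per measure (6/4) = 6
One measure = 6 × 60000 / 155 = 360000 / 155 ms
2 measures = 2 × 360000 / 155 = 720000 / 155
= 4645.2 ms


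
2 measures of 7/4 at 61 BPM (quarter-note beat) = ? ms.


Solution.
Quarter-note beat duration = 60000 / 61 ms
Beats per measure (7/4) = 7
One measure = 7 × 60000 / 61 = 420000 / 61 ms
2 measures = 2 × 420000 / 61 = 840000 / 61
= 13770.5 ms


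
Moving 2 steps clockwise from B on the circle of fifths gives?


Working:
Each clockwise step on the circle of fifths moves up a perfect 5th
From B: B → F#/Gb → Db
= Db


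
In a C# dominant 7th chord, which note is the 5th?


Dominant 7th chord = root + major 3rd + perfect 5th + minor 7th
Seventh chords stack in thirds, so the letter names are C-E-G-B
Root: C#
Major 3rd above C#: E#
Perfect 5th above C#: G#
Minor 7th above C#: B
The 5th = G#


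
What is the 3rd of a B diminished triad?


Step by step:
Diminished triad = root + minor 3rd (3 semitones) + diminished 5th (6 semitones)
A triad on B stacks thirds, so the chord tones use letter names B-D-F
Root: B
Minor 3rd above B: D
Diminished 5th above B: F
The 3rd = D


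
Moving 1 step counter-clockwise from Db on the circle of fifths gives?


Working:
Each counter-clockwise step moves down a perfect 5th (= up a perfect 4th)
From Db: Db → F#/Gb
= F#/Gb


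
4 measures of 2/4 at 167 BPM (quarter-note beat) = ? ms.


Working:
Quarter-note beat duration = 60000 / 167 ms
Beats per measure (2/4) = 2
One measure = 2 × 60000 / 167 = 120000 / 167 ms
4 measures = 4 × 120000 / 167 = 480000 / 167
= 2874.3 ms


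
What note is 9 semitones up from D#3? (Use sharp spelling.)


Reasoning:
D#3: chromatic position 3 in octave 3 → absolute = 3×12 + 3 = 39
Transpose up 9: 39 + 9 = 48
48 = 4×12 + 0 → C in octave 4
Result = C4


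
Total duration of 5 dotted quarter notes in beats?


Let's work it out.
Base quarter note = 1 beat
Dot 1 adds half the previous value: +1/2
One dotted quarter = 1 + 1/2 = 3/2
5 of them = 5 × 3/2 = 15/2
= 15/2 beats


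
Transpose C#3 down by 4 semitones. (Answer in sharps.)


Step by step:
C#3: chromatic position 1 in octave 3 → absolute = 3×12 + 1 = 37
Transpose down 4: 37 - 4 = 33
33 = 2×12 + 9 → A in octave 2
Result = A2


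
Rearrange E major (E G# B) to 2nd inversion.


Working:
Root position: E G# B
2nd inversion: move root and 3rd up an octave
Bass note: B
Notes (bottom to top) = B E G#


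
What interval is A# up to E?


Let's work it out.
Letter names: A → E spans 5 letter names → a 5th
Semitones: A# → E = 6 half-steps
A 5th of 6 semitones is a diminished 5th
= diminished 5th


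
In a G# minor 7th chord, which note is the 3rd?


Step by step:
Minor 7th chord = root + minor 3rd + perfect 5th + minor 7th
Seventh chords stack in thirds, so the letter names are G-B-D-F
Root: G#
Minor 3rd above G#: B
Perfect 5th above G#: D#
Minor 7th above G#: F#
The 3rd = B


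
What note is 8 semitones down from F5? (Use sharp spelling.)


Let's work it out.
F5: chromatic position 5 in octave 5 → absolute = 5×12 + 5 = 65
Transpose down 8: 65 - 8 = 57
57 = 4×12 + 9 → A in octave 4
Result = A4


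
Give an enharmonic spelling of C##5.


Reasoning:
Enharmonic notes sound the same pitch but are spelled with different letter names
C## and D name the same pitch class
= D5


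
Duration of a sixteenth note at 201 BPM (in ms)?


Working:
One quarter-note beat = 60000 / BPM = 60000 / 201 ms
Sixteenth note = 1/4 × quarter note
Duration = 1/4 × 60000 / 201 = 15000 / 201
= 74.6 ms


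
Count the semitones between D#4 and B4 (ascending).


Absolute semitone position = octave×12 + chromatic position
D#4: 4×12 + 3 = 51
B4: 4×12 + 11 = 59
Difference = 59 - 51 = 8
= 8 semitones


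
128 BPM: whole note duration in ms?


Working:
One quarter-note beat = 60000 / BPM = 60000 / 128 ms
Whole note = 4 × quarter note
Duration = 4 × 60000 / 128 = 240000 / 128
= 1875.0 ms


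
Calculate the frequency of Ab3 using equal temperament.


Solution.
f = 440 × 2^(n/12) where n = semitones from A4
Ab3: -13 semitones from A4
f = 440 × 2^(-13/12)
f = 207.65 Hz


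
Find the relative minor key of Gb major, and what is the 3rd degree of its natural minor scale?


Solution.
The relative minor shares the major's key signature and starts on its 6th degree
6th degree = a major 6th above the tonic; a major 6th above Gb is Eb
→ relative minor of Gb major is Eb minor
Eb natural minor scale: Eb F Gb Ab Bb Cb Db
= Eb minor; 3rd degree = Gb


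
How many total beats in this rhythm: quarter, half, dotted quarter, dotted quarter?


Beat values:
  quarter = 1 beat
  half = 2 beats
  dotted quarter = 1.5 beats
  dotted quarter = 1.5 beats
Sum = 1 + 2 + 1.5 + 1.5
= 6 beats


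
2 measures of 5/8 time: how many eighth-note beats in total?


Step by step:
Time signature 5/8: the bottom number 8 means the eighth note gets one count
The top number 5 means 5 eighth-note beats per measure
Total = 5 × 2 measures
= 10 eighth-note beats


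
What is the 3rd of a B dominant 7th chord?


Reasoning:
Dominant 7th chord = root + major 3rd + perfect 5th + minor 7th
Seventh chords stack in thirds, so the letter names are B-D-F-A
Root: B
Major 3rd above B: D#
Perfect 5th above B: F#
Minor 7th above B: A
The 3rd = D#


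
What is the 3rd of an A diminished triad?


Working:
Diminished triad = root + minor 3rd (3 semitones) + diminished 5th (6 semitones)
A triad on A stacks thirds, so the chord tones use letter names A-C-E
Root: A
Minor 3rd above A: C
Diminished 5th above A: Eb
The 3rd = C


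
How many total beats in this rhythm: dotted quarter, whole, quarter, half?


Solution.
Beat values:
  dotted quarter = 1.5 beats
  whole = 4 beats
  quarter = 1 beat
  half = 2 beats
Sum = 1.5 + 4 + 1 + 2
= 8.5 beats
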